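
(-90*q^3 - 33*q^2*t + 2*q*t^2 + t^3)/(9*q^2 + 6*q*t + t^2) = (-30*q^2 - q*t + t^2)/(3*q + t)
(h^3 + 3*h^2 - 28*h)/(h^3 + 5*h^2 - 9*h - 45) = h*(h^2 + 3*h - 28)/(h^3 + 5*h^2 - 9*h - 45)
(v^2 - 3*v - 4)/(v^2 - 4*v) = (v + 1)/v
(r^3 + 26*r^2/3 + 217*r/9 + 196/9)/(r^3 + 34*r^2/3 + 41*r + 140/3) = (r + 7/3)/(r + 5)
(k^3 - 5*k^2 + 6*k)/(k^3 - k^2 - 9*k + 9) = k*(k - 2)/(k^2 + 2*k - 3)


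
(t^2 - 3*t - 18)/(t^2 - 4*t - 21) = (t - 6)/(t - 7)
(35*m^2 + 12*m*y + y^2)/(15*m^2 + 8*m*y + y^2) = (7*m + y)/(3*m + y)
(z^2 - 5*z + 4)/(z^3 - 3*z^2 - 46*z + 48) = (z - 4)/(z^2 - 2*z - 48)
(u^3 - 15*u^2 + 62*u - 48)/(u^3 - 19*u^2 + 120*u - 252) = (u^2 - 9*u + 8)/(u^2 - 13*u + 42)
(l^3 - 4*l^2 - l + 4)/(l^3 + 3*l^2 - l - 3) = (l - 4)/(l + 3)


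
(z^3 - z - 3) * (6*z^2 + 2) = 6*z^5 - 4*z^3 - 18*z^2 - 2*z - 6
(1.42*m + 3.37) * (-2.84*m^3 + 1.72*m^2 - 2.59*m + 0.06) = -4.0328*m^4 - 7.1284*m^3 + 2.1186*m^2 - 8.6431*m + 0.2022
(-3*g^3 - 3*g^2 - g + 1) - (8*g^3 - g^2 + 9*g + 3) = -11*g^3 - 2*g^2 - 10*g - 2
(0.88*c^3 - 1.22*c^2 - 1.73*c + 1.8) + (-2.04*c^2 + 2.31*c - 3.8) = 0.88*c^3 - 3.26*c^2 + 0.58*c - 2.0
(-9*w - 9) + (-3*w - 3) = -12*w - 12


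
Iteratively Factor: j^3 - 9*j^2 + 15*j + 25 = (j - 5)*(j^2 - 4*j - 5) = (j - 5)*(j + 1)*(j - 5)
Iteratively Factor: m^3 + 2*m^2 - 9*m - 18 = (m + 3)*(m^2 - m - 6) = (m - 3)*(m + 3)*(m + 2)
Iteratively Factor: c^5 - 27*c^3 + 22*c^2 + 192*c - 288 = (c + 4)*(c^4 - 4*c^3 - 11*c^2 + 66*c - 72) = (c - 3)*(c + 4)*(c^3 - c^2 - 14*c + 24) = (c - 3)^2*(c + 4)*(c^2 + 2*c - 8) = (c - 3)^2*(c - 2)*(c + 4)*(c + 4)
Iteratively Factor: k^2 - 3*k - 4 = (k + 1)*(k - 4)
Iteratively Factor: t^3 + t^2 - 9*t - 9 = (t - 3)*(t^2 + 4*t + 3) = (t - 3)*(t + 3)*(t + 1)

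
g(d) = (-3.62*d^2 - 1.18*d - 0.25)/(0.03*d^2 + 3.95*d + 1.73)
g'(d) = (-7.24*d - 1.18)/(0.03*d^2 + 3.95*d + 1.73) + (-0.06*d - 3.95)*(-3.62*d^2 - 1.18*d - 0.25)/(0.03*d^2 + 3.95*d + 1.73)^2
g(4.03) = -3.52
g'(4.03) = -0.86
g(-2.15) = 2.18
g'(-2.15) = -0.91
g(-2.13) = 2.16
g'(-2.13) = -0.91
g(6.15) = -5.32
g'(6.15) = -0.84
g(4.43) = -3.86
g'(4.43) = -0.86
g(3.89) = -3.40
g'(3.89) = -0.86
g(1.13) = -1.00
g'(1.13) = -0.86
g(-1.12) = 1.31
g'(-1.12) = -0.70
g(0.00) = -0.14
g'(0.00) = -0.35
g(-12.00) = 12.27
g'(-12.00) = -1.11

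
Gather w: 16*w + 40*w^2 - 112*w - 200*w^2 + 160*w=-160*w^2 + 64*w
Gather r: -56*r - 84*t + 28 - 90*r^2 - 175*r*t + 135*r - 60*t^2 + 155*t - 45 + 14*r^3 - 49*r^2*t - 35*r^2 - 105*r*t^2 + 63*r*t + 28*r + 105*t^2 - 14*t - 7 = 14*r^3 + r^2*(-49*t - 125) + r*(-105*t^2 - 112*t + 107) + 45*t^2 + 57*t - 24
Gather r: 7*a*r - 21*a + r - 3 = -21*a + r*(7*a + 1) - 3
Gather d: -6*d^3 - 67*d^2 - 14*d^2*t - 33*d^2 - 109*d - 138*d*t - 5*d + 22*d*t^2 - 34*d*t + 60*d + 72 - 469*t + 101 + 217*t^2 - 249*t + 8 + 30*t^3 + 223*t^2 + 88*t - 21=-6*d^3 + d^2*(-14*t - 100) + d*(22*t^2 - 172*t - 54) + 30*t^3 + 440*t^2 - 630*t + 160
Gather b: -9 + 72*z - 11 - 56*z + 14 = 16*z - 6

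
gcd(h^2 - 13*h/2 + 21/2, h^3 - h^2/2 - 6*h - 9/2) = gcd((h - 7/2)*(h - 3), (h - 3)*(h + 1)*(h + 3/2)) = h - 3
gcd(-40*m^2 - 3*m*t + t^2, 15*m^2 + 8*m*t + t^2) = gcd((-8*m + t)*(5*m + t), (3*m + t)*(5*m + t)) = 5*m + t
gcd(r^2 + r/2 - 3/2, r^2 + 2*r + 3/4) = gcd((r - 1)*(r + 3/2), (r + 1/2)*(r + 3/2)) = r + 3/2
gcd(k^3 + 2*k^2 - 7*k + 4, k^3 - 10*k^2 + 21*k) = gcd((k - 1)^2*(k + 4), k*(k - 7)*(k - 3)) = 1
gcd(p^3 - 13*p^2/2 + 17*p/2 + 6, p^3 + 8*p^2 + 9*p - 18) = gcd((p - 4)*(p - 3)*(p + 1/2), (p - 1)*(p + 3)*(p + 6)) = 1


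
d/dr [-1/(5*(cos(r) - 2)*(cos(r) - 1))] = (3 - 2*cos(r))*sin(r)/(5*(cos(r) - 2)^2*(cos(r) - 1)^2)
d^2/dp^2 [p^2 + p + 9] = 2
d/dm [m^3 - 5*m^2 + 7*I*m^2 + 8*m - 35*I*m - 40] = 3*m^2 + m*(-10 + 14*I) + 8 - 35*I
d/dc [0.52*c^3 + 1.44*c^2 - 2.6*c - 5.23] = 1.56*c^2 + 2.88*c - 2.6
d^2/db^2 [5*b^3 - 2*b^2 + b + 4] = 30*b - 4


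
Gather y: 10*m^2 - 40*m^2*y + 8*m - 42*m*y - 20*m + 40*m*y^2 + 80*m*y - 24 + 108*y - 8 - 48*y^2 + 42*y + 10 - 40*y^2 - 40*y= 10*m^2 - 12*m + y^2*(40*m - 88) + y*(-40*m^2 + 38*m + 110) - 22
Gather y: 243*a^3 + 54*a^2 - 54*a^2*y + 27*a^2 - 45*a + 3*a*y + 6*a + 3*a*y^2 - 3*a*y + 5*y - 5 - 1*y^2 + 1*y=243*a^3 + 81*a^2 - 39*a + y^2*(3*a - 1) + y*(6 - 54*a^2) - 5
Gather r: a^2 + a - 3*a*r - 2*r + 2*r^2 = a^2 + a + 2*r^2 + r*(-3*a - 2)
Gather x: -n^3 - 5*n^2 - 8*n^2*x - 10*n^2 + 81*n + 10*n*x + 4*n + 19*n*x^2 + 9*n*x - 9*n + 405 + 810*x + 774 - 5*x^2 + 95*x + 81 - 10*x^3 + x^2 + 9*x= -n^3 - 15*n^2 + 76*n - 10*x^3 + x^2*(19*n - 4) + x*(-8*n^2 + 19*n + 914) + 1260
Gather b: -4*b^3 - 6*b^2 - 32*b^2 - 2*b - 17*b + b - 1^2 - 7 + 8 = -4*b^3 - 38*b^2 - 18*b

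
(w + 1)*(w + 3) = w^2 + 4*w + 3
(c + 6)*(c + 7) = c^2 + 13*c + 42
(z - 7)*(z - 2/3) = z^2 - 23*z/3 + 14/3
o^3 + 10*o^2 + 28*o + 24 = (o + 2)^2*(o + 6)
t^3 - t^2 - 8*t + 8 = (t - 1)*(t - 2*sqrt(2))*(t + 2*sqrt(2))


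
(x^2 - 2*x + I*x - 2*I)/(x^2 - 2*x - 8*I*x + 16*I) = (x + I)/(x - 8*I)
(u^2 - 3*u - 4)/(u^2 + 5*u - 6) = (u^2 - 3*u - 4)/(u^2 + 5*u - 6)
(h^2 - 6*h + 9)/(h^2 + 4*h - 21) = (h - 3)/(h + 7)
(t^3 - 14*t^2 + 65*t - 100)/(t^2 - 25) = (t^2 - 9*t + 20)/(t + 5)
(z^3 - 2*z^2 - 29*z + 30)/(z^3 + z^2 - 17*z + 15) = (z - 6)/(z - 3)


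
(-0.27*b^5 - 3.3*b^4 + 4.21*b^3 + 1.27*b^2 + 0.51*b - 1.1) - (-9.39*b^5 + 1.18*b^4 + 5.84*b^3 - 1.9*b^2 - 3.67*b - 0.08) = 9.12*b^5 - 4.48*b^4 - 1.63*b^3 + 3.17*b^2 + 4.18*b - 1.02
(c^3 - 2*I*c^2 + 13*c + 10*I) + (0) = c^3 - 2*I*c^2 + 13*c + 10*I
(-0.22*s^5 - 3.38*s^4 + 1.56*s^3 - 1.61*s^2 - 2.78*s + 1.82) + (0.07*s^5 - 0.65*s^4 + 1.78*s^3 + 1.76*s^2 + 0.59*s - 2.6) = -0.15*s^5 - 4.03*s^4 + 3.34*s^3 + 0.15*s^2 - 2.19*s - 0.78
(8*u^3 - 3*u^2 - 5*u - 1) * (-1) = -8*u^3 + 3*u^2 + 5*u + 1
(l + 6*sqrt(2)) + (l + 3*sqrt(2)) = 2*l + 9*sqrt(2)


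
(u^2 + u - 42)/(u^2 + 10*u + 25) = (u^2 + u - 42)/(u^2 + 10*u + 25)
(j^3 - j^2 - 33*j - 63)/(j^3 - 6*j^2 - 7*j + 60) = (j^2 - 4*j - 21)/(j^2 - 9*j + 20)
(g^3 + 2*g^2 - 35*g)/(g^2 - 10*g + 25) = g*(g + 7)/(g - 5)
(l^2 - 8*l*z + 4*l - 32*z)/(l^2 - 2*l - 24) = (l - 8*z)/(l - 6)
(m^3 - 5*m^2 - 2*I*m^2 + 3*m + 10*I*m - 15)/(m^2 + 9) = (m^2 + m*(-5 + I) - 5*I)/(m + 3*I)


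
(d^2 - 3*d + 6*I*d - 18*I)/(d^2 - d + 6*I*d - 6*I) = (d - 3)/(d - 1)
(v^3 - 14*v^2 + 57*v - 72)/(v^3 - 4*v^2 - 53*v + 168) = (v - 3)/(v + 7)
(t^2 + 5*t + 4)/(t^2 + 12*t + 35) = (t^2 + 5*t + 4)/(t^2 + 12*t + 35)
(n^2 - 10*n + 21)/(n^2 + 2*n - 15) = (n - 7)/(n + 5)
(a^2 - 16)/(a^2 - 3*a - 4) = (a + 4)/(a + 1)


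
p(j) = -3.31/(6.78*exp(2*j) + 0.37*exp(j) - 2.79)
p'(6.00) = 0.00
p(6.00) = 0.00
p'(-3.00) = 0.02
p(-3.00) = 1.20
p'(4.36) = 0.00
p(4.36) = -0.00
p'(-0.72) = 11.15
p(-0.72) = 3.30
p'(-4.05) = 0.00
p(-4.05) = 1.19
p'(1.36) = 0.07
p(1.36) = -0.03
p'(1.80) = 0.03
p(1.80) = -0.01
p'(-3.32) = 0.01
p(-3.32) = 1.20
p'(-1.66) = 0.30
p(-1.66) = 1.34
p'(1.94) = 0.02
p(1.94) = -0.01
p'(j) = -3.31*(-13.56*exp(2*j) - 0.37*exp(j))/(6.78*exp(2*j) + 0.37*exp(j) - 2.79)^2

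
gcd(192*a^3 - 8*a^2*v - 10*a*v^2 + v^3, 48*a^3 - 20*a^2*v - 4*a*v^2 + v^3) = -24*a^2 - 2*a*v + v^2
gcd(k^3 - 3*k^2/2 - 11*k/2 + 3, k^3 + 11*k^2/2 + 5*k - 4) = k^2 + 3*k/2 - 1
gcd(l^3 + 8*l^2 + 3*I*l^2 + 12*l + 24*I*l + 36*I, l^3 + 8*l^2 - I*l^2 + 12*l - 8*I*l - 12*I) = l^2 + 8*l + 12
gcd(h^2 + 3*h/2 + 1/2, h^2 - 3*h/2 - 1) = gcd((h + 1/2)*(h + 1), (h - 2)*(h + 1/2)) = h + 1/2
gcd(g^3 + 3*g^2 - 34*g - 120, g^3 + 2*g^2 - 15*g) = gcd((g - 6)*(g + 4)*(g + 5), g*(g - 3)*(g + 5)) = g + 5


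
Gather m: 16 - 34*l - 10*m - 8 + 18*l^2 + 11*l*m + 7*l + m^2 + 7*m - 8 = 18*l^2 - 27*l + m^2 + m*(11*l - 3)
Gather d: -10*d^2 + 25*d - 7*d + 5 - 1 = -10*d^2 + 18*d + 4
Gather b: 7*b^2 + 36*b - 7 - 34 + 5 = 7*b^2 + 36*b - 36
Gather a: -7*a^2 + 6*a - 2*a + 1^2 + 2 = -7*a^2 + 4*a + 3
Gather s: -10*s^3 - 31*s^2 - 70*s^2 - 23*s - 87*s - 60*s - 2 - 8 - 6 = -10*s^3 - 101*s^2 - 170*s - 16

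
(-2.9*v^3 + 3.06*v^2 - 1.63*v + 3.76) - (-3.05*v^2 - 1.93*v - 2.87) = -2.9*v^3 + 6.11*v^2 + 0.3*v + 6.63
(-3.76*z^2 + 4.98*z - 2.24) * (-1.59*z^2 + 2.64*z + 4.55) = 5.9784*z^4 - 17.8446*z^3 - 0.399199999999995*z^2 + 16.7454*z - 10.192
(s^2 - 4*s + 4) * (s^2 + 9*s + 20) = s^4 + 5*s^3 - 12*s^2 - 44*s + 80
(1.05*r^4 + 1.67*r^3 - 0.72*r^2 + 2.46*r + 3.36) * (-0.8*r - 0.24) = -0.84*r^5 - 1.588*r^4 + 0.1752*r^3 - 1.7952*r^2 - 3.2784*r - 0.8064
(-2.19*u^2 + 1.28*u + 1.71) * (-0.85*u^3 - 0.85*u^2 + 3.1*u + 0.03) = 1.8615*u^5 + 0.7735*u^4 - 9.3305*u^3 + 2.4488*u^2 + 5.3394*u + 0.0513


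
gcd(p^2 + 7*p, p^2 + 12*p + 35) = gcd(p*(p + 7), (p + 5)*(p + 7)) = p + 7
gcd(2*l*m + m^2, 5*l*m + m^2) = m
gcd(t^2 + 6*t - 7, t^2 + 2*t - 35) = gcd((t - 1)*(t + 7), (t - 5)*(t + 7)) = t + 7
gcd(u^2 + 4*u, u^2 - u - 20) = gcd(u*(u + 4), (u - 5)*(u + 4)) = u + 4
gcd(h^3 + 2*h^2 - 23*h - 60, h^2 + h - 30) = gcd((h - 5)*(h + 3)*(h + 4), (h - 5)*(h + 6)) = h - 5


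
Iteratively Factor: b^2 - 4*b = (b)*(b - 4)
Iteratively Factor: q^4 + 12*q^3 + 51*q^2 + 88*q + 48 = (q + 1)*(q^3 + 11*q^2 + 40*q + 48) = (q + 1)*(q + 3)*(q^2 + 8*q + 16) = (q + 1)*(q + 3)*(q + 4)*(q + 4)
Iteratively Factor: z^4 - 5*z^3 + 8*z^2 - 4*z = (z - 2)*(z^3 - 3*z^2 + 2*z) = (z - 2)*(z - 1)*(z^2 - 2*z) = z*(z - 2)*(z - 1)*(z - 2)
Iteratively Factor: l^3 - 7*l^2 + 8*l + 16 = (l - 4)*(l^2 - 3*l - 4) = (l - 4)^2*(l + 1)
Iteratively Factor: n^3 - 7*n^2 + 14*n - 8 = (n - 2)*(n^2 - 5*n + 4) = (n - 2)*(n - 1)*(n - 4)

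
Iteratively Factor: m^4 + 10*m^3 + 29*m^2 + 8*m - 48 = (m - 1)*(m^3 + 11*m^2 + 40*m + 48) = (m - 1)*(m + 4)*(m^2 + 7*m + 12) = (m - 1)*(m + 4)^2*(m + 3)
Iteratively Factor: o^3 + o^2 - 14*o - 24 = (o - 4)*(o^2 + 5*o + 6) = (o - 4)*(o + 3)*(o + 2)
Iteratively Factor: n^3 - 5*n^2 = (n - 5)*(n^2) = n*(n - 5)*(n)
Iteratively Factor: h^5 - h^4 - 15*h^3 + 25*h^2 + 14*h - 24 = (h - 3)*(h^4 + 2*h^3 - 9*h^2 - 2*h + 8) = (h - 3)*(h - 2)*(h^3 + 4*h^2 - h - 4) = (h - 3)*(h - 2)*(h - 1)*(h^2 + 5*h + 4) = (h - 3)*(h - 2)*(h - 1)*(h + 1)*(h + 4)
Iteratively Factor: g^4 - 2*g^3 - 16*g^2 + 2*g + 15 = (g - 5)*(g^3 + 3*g^2 - g - 3) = (g - 5)*(g - 1)*(g^2 + 4*g + 3) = (g - 5)*(g - 1)*(g + 1)*(g + 3)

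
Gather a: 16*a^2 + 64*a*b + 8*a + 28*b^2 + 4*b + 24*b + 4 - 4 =16*a^2 + a*(64*b + 8) + 28*b^2 + 28*b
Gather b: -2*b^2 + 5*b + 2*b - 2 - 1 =-2*b^2 + 7*b - 3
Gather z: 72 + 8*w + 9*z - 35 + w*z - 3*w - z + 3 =5*w + z*(w + 8) + 40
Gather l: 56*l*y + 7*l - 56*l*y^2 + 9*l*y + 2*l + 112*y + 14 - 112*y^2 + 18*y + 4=l*(-56*y^2 + 65*y + 9) - 112*y^2 + 130*y + 18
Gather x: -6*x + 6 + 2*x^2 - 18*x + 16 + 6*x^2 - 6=8*x^2 - 24*x + 16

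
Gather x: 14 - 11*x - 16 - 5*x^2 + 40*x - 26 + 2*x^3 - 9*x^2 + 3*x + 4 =2*x^3 - 14*x^2 + 32*x - 24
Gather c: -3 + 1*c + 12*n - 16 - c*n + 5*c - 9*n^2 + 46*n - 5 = c*(6 - n) - 9*n^2 + 58*n - 24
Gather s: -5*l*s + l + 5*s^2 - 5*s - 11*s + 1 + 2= l + 5*s^2 + s*(-5*l - 16) + 3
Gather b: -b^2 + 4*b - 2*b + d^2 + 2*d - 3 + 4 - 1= -b^2 + 2*b + d^2 + 2*d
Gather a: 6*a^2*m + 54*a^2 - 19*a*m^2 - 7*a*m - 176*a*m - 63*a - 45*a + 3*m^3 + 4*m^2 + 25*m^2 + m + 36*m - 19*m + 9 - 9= a^2*(6*m + 54) + a*(-19*m^2 - 183*m - 108) + 3*m^3 + 29*m^2 + 18*m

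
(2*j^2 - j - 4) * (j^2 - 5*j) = 2*j^4 - 11*j^3 + j^2 + 20*j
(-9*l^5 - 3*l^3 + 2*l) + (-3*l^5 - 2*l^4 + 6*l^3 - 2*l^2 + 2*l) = -12*l^5 - 2*l^4 + 3*l^3 - 2*l^2 + 4*l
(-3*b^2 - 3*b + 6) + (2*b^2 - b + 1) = -b^2 - 4*b + 7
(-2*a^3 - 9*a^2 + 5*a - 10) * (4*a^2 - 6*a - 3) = -8*a^5 - 24*a^4 + 80*a^3 - 43*a^2 + 45*a + 30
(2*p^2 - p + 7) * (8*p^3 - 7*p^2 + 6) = 16*p^5 - 22*p^4 + 63*p^3 - 37*p^2 - 6*p + 42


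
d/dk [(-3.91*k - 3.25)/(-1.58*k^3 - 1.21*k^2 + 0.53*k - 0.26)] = (-12.3556*k^3 - 20.1361*k^2 - 7.865*k + 2.7391)/(2.4964*k^6 + 3.8236*k^5 - 0.2107*k^4 - 0.461*k^3 + 0.9101*k^2 - 0.2756*k + 0.0676)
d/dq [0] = 0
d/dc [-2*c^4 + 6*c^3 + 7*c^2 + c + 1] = -8*c^3 + 18*c^2 + 14*c + 1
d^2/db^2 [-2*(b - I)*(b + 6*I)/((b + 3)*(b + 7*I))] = (b^3*(12 + 8*I) + b^2*(-72 + 252*I) + b*(-1476 - 504*I) + 1464 - 3444*I)/(b^6 + b^5*(9 + 21*I) + b^4*(-120 + 189*I) + b^3*(-1296 + 224*I) + b^2*(-3969 - 2520*I) + b*(-3969 - 9261*I) - 9261*I)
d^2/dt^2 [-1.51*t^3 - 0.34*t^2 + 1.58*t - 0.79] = -9.06*t - 0.68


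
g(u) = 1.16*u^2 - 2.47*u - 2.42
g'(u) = 2.32*u - 2.47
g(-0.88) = 0.65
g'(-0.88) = -4.51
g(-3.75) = 23.16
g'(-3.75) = -11.17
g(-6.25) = 58.33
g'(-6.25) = -16.97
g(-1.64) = 4.75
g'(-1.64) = -6.27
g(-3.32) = 18.57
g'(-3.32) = -10.17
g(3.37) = 2.43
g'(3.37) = 5.35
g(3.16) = 1.36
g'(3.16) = 4.86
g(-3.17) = 17.07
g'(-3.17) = -9.82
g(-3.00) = 15.43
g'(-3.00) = -9.43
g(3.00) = 0.61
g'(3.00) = 4.49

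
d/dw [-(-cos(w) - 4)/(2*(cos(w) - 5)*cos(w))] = (sin(w) - 20*sin(w)/cos(w)^2 + 8*tan(w))/(2*(cos(w) - 5)^2)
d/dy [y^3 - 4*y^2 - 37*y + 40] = 3*y^2 - 8*y - 37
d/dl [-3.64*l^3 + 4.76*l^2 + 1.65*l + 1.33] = -10.92*l^2 + 9.52*l + 1.65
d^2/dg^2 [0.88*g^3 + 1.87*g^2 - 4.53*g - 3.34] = 5.28*g + 3.74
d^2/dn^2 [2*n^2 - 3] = 4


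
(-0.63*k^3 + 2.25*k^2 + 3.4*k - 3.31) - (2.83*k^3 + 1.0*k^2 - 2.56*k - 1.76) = -3.46*k^3 + 1.25*k^2 + 5.96*k - 1.55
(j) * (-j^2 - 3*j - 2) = -j^3 - 3*j^2 - 2*j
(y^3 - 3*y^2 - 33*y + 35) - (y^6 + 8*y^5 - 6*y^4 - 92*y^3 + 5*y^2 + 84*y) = -y^6 - 8*y^5 + 6*y^4 + 93*y^3 - 8*y^2 - 117*y + 35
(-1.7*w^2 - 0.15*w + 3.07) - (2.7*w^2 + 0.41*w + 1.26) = -4.4*w^2 - 0.56*w + 1.81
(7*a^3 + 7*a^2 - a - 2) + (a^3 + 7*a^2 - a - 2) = 8*a^3 + 14*a^2 - 2*a - 4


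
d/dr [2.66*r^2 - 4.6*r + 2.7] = 5.32*r - 4.6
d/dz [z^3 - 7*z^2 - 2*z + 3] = 3*z^2 - 14*z - 2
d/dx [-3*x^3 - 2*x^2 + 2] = x*(-9*x - 4)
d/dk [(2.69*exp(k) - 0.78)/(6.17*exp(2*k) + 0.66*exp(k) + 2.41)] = (-16.5973*exp(2*k) + 9.6252*exp(k) + 6.9977)*exp(k)/(38.0689*exp(4*k) + 8.1444*exp(3*k) + 30.175*exp(2*k) + 3.1812*exp(k) + 5.8081)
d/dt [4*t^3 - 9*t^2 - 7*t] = 12*t^2 - 18*t - 7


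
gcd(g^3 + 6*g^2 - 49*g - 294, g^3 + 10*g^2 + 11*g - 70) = g + 7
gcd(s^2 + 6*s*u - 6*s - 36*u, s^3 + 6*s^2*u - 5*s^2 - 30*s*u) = s + 6*u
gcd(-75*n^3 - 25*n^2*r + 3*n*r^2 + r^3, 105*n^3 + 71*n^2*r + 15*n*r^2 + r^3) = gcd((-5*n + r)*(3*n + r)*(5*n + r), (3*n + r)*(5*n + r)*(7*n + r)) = 15*n^2 + 8*n*r + r^2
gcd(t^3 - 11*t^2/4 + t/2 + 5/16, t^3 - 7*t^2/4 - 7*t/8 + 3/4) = t - 1/2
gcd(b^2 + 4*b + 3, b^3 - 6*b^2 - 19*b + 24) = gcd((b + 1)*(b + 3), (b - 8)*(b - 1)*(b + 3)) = b + 3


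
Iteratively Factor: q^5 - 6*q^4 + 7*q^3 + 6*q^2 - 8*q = (q - 1)*(q^4 - 5*q^3 + 2*q^2 + 8*q) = (q - 4)*(q - 1)*(q^3 - q^2 - 2*q) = (q - 4)*(q - 1)*(q + 1)*(q^2 - 2*q) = q*(q - 4)*(q - 1)*(q + 1)*(q - 2)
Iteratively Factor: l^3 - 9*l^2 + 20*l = (l - 5)*(l^2 - 4*l) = (l - 5)*(l - 4)*(l)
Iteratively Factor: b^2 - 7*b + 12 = (b - 3)*(b - 4)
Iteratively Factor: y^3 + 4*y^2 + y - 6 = (y + 3)*(y^2 + y - 2) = (y + 2)*(y + 3)*(y - 1)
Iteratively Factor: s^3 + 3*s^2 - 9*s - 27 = (s + 3)*(s^2 - 9) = (s + 3)^2*(s - 3)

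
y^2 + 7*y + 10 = (y + 2)*(y + 5)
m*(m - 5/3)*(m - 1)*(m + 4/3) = m^4 - 4*m^3/3 - 17*m^2/9 + 20*m/9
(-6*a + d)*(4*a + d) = -24*a^2 - 2*a*d + d^2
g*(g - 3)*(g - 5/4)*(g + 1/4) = g^4 - 4*g^3 + 43*g^2/16 + 15*g/16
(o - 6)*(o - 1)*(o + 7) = o^3 - 43*o + 42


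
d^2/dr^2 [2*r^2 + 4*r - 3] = 4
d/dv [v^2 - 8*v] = 2*v - 8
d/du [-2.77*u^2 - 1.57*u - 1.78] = -5.54*u - 1.57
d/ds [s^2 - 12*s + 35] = 2*s - 12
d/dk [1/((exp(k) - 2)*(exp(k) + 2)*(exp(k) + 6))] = (-(exp(k) - 2)*(exp(k) + 2) - (exp(k) - 2)*(exp(k) + 6) - (exp(k) + 2)*(exp(k) + 6))*exp(k)/((exp(k) - 2)^2*(exp(k) + 2)^2*(exp(k) + 6)^2)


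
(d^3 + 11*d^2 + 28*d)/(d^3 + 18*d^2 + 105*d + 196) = d/(d + 7)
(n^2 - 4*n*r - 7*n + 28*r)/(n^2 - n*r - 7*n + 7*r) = (-n + 4*r)/(-n + r)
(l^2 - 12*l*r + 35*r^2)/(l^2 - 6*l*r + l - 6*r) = (l^2 - 12*l*r + 35*r^2)/(l^2 - 6*l*r + l - 6*r)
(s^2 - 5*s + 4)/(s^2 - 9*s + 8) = (s - 4)/(s - 8)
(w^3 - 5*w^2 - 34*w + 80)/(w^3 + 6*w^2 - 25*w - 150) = (w^2 - 10*w + 16)/(w^2 + w - 30)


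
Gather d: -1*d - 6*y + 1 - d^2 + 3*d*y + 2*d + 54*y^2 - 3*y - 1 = -d^2 + d*(3*y + 1) + 54*y^2 - 9*y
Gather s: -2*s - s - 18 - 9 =-3*s - 27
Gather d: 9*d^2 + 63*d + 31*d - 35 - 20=9*d^2 + 94*d - 55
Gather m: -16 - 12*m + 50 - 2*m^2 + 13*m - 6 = -2*m^2 + m + 28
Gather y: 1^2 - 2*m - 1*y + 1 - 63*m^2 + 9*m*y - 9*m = -63*m^2 - 11*m + y*(9*m - 1) + 2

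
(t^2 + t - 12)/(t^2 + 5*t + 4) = (t - 3)/(t + 1)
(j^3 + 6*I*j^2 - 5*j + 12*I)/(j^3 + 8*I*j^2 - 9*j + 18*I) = (j + 4*I)/(j + 6*I)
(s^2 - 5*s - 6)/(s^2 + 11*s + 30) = (s^2 - 5*s - 6)/(s^2 + 11*s + 30)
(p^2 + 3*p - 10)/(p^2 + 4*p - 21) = (p^2 + 3*p - 10)/(p^2 + 4*p - 21)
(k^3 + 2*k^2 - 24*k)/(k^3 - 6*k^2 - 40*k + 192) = k/(k - 8)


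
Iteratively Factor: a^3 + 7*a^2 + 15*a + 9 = (a + 1)*(a^2 + 6*a + 9) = (a + 1)*(a + 3)*(a + 3)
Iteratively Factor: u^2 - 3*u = (u)*(u - 3)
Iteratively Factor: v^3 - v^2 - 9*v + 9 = (v - 1)*(v^2 - 9) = (v - 1)*(v + 3)*(v - 3)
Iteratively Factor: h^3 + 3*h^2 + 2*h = (h)*(h^2 + 3*h + 2) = h*(h + 1)*(h + 2)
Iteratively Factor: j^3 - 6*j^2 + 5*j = (j - 5)*(j^2 - j) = j*(j - 5)*(j - 1)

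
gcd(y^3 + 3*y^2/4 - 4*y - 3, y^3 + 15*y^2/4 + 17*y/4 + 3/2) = y^2 + 11*y/4 + 3/2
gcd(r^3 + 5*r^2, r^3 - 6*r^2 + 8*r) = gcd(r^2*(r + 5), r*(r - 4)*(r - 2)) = r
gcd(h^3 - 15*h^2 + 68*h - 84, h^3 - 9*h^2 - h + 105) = h - 7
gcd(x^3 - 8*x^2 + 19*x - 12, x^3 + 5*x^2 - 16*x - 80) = x - 4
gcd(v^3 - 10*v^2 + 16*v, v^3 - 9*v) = v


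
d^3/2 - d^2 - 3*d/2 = d*(d/2 + 1/2)*(d - 3)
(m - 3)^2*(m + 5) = m^3 - m^2 - 21*m + 45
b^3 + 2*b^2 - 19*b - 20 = (b - 4)*(b + 1)*(b + 5)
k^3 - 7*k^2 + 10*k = k*(k - 5)*(k - 2)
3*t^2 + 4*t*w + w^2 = (t + w)*(3*t + w)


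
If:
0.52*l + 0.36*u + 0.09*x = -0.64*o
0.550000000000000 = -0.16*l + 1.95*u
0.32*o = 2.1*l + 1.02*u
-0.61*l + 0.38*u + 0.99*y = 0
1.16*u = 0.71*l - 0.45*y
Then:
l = 0.79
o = 6.30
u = 0.35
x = -50.77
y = 0.35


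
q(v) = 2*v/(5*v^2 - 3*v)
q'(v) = 2*v*(3 - 10*v)/(5*v^2 - 3*v)^2 + 2/(5*v^2 - 3*v)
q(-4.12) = -0.08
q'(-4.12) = -0.02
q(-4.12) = -0.08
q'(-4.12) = -0.02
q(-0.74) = -0.30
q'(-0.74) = -0.22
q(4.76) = 0.10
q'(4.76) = -0.02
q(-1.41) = -0.20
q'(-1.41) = -0.10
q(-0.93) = -0.26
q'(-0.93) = -0.17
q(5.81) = 0.08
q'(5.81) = -0.01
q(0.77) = 2.35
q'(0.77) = -13.84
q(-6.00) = -0.06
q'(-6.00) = -0.00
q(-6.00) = -0.06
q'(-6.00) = -0.00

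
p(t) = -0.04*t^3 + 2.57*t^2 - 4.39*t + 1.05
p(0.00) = 1.05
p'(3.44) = 11.87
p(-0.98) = 7.86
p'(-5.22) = -34.49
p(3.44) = 14.73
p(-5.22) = 99.68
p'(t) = -0.12*t^2 + 5.14*t - 4.39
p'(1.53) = 3.19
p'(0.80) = -0.35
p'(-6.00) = -39.55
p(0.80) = -0.84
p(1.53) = 0.21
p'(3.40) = 11.70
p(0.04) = 0.88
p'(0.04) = -4.18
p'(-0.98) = -9.54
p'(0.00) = -4.39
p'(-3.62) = -24.57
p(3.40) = 14.26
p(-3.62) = 52.52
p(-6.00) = 128.55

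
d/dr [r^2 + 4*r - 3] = 2*r + 4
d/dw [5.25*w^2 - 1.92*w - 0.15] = 10.5*w - 1.92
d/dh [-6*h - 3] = -6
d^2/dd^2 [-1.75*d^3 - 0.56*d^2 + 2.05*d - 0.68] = -10.5*d - 1.12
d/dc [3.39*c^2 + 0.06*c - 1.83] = 6.78*c + 0.06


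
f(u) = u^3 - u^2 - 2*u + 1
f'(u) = 3*u^2 - 2*u - 2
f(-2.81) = -23.46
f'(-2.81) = 27.31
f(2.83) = 10.00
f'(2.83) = 16.37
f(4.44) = 59.93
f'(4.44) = 48.26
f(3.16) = 16.25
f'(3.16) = 21.64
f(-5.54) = -188.64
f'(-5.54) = 101.15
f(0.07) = 0.86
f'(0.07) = -2.13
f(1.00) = -1.00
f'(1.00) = -1.00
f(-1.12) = 0.58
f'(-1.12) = 4.00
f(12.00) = 1561.00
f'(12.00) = 406.00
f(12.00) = 1561.00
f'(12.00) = 406.00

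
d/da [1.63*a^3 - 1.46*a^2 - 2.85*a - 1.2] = 4.89*a^2 - 2.92*a - 2.85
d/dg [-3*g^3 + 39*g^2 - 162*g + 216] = -9*g^2 + 78*g - 162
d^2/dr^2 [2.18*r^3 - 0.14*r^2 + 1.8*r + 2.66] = 13.08*r - 0.28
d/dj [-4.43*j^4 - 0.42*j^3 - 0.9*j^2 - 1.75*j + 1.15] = -17.72*j^3 - 1.26*j^2 - 1.8*j - 1.75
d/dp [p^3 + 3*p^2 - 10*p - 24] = 3*p^2 + 6*p - 10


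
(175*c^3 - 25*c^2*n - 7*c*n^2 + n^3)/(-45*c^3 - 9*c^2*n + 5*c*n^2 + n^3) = (-35*c^2 + 12*c*n - n^2)/(9*c^2 - n^2)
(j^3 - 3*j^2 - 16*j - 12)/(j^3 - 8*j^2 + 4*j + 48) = (j + 1)/(j - 4)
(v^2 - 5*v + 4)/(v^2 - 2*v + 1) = (v - 4)/(v - 1)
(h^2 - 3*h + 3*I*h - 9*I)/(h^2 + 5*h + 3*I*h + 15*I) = (h - 3)/(h + 5)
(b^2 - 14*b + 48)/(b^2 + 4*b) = (b^2 - 14*b + 48)/(b*(b + 4))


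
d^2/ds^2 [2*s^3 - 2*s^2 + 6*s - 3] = 12*s - 4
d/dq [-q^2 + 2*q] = 2 - 2*q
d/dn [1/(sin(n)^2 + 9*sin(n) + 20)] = -(2*sin(n) + 9)*cos(n)/(sin(n)^2 + 9*sin(n) + 20)^2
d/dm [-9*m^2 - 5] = -18*m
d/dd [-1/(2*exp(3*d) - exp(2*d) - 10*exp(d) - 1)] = 2*(3*exp(2*d) - exp(d) - 5)*exp(d)/(-2*exp(3*d) + exp(2*d) + 10*exp(d) + 1)^2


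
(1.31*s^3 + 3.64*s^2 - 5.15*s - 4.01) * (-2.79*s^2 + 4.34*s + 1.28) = -3.6549*s^5 - 4.4702*s^4 + 31.8429*s^3 - 6.5039*s^2 - 23.9954*s - 5.1328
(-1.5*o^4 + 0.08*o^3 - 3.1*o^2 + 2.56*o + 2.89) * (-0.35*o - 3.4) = 0.525*o^5 + 5.072*o^4 + 0.813*o^3 + 9.644*o^2 - 9.7155*o - 9.826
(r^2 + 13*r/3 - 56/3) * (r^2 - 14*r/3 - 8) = r^4 - r^3/3 - 422*r^2/9 + 472*r/9 + 448/3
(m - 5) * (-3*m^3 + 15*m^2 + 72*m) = -3*m^4 + 30*m^3 - 3*m^2 - 360*m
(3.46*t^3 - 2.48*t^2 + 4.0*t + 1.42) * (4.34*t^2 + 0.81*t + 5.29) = 15.0164*t^5 - 7.9606*t^4 + 33.6546*t^3 - 3.7164*t^2 + 22.3102*t + 7.5118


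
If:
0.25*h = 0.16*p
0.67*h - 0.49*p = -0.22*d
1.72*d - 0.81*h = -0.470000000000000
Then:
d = 3.27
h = 7.53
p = 11.77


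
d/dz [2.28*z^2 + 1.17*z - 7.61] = 4.56*z + 1.17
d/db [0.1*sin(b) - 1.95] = 0.1*cos(b)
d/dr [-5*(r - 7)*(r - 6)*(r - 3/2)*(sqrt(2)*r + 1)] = -20*sqrt(2)*r^3 - 15*r^2 + 435*sqrt(2)*r^2/2 - 615*sqrt(2)*r + 145*r - 615/2 + 315*sqrt(2)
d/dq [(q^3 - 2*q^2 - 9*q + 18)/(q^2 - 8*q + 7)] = (q^4 - 16*q^3 + 46*q^2 - 64*q + 81)/(q^4 - 16*q^3 + 78*q^2 - 112*q + 49)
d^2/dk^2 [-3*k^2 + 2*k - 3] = -6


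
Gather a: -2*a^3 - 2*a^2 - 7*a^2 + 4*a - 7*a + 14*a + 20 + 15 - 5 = -2*a^3 - 9*a^2 + 11*a + 30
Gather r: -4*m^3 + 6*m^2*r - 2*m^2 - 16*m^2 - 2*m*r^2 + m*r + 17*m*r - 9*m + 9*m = -4*m^3 - 18*m^2 - 2*m*r^2 + r*(6*m^2 + 18*m)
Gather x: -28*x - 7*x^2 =-7*x^2 - 28*x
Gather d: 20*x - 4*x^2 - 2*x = -4*x^2 + 18*x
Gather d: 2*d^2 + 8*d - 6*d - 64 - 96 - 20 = 2*d^2 + 2*d - 180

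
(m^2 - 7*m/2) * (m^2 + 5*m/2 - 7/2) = m^4 - m^3 - 49*m^2/4 + 49*m/4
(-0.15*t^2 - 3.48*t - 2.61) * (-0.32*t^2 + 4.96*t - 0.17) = 0.048*t^4 + 0.3696*t^3 - 16.4001*t^2 - 12.354*t + 0.4437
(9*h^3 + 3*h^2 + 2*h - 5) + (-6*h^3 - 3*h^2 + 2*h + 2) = 3*h^3 + 4*h - 3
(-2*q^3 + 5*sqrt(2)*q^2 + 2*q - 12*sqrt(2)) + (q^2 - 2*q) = -2*q^3 + q^2 + 5*sqrt(2)*q^2 - 12*sqrt(2)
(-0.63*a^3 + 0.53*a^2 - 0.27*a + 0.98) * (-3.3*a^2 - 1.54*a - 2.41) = 2.079*a^5 - 0.7788*a^4 + 1.5931*a^3 - 4.0955*a^2 - 0.8585*a - 2.3618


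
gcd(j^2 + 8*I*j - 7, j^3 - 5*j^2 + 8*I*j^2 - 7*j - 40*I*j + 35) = j^2 + 8*I*j - 7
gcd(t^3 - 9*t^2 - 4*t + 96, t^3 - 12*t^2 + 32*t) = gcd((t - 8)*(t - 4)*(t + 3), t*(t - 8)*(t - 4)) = t^2 - 12*t + 32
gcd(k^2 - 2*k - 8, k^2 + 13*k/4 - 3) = 1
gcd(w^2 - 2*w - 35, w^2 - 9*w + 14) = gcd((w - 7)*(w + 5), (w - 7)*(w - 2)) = w - 7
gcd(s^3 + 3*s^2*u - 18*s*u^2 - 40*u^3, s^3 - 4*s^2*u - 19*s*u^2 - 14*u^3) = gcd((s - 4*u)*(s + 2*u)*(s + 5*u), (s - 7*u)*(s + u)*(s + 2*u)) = s + 2*u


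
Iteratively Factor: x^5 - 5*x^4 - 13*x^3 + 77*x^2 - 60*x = (x + 4)*(x^4 - 9*x^3 + 23*x^2 - 15*x) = (x - 5)*(x + 4)*(x^3 - 4*x^2 + 3*x) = x*(x - 5)*(x + 4)*(x^2 - 4*x + 3) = x*(x - 5)*(x - 3)*(x + 4)*(x - 1)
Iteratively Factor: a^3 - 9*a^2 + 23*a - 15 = (a - 5)*(a^2 - 4*a + 3) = (a - 5)*(a - 3)*(a - 1)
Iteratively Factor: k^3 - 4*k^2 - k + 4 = (k + 1)*(k^2 - 5*k + 4) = (k - 1)*(k + 1)*(k - 4)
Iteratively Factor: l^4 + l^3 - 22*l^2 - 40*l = (l + 4)*(l^3 - 3*l^2 - 10*l) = (l - 5)*(l + 4)*(l^2 + 2*l) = l*(l - 5)*(l + 4)*(l + 2)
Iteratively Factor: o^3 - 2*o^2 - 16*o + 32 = (o + 4)*(o^2 - 6*o + 8) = (o - 4)*(o + 4)*(o - 2)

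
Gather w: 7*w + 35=7*w + 35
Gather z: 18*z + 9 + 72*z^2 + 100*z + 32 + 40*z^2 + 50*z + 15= 112*z^2 + 168*z + 56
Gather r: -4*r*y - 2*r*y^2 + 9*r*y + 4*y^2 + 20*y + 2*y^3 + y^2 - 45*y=r*(-2*y^2 + 5*y) + 2*y^3 + 5*y^2 - 25*y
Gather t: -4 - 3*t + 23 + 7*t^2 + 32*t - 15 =7*t^2 + 29*t + 4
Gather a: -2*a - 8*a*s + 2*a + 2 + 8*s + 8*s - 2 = -8*a*s + 16*s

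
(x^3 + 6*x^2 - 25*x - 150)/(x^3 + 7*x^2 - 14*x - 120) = (x - 5)/(x - 4)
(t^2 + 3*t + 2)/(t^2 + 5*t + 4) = (t + 2)/(t + 4)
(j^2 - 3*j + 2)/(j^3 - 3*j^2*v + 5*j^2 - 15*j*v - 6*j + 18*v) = (2 - j)/(-j^2 + 3*j*v - 6*j + 18*v)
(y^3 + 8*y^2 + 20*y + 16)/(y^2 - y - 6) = (y^2 + 6*y + 8)/(y - 3)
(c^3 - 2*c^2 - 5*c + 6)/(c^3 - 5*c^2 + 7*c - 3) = (c + 2)/(c - 1)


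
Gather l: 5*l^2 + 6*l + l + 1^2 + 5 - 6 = 5*l^2 + 7*l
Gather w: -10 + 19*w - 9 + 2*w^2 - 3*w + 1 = 2*w^2 + 16*w - 18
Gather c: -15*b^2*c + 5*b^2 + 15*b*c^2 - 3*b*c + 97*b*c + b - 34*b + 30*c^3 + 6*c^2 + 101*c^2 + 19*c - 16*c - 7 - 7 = 5*b^2 - 33*b + 30*c^3 + c^2*(15*b + 107) + c*(-15*b^2 + 94*b + 3) - 14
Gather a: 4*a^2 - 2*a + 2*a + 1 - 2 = 4*a^2 - 1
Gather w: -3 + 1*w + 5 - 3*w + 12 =14 - 2*w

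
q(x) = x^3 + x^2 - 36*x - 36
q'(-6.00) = 60.00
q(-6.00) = 0.00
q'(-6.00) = 60.00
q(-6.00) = 0.00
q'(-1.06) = -34.75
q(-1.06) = 2.09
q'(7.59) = 152.00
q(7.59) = 185.61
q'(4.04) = 21.04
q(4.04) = -99.18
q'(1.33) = -28.03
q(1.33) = -79.76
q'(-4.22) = 8.99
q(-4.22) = 58.58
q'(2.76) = -7.63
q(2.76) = -106.72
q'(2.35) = -14.73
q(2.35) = -102.10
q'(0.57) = -33.89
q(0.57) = -56.01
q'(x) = 3*x^2 + 2*x - 36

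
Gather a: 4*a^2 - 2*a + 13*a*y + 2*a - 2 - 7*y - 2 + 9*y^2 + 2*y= 4*a^2 + 13*a*y + 9*y^2 - 5*y - 4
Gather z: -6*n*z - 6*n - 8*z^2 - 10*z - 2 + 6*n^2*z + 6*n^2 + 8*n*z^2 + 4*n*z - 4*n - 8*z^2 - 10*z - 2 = 6*n^2 - 10*n + z^2*(8*n - 16) + z*(6*n^2 - 2*n - 20) - 4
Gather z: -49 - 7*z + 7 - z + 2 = -8*z - 40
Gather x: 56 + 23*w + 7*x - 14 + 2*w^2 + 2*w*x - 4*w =2*w^2 + 19*w + x*(2*w + 7) + 42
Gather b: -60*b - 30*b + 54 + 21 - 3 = 72 - 90*b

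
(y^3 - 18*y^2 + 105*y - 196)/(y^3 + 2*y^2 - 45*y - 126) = (y^2 - 11*y + 28)/(y^2 + 9*y + 18)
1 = 1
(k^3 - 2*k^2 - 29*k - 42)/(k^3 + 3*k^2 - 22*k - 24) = (k^3 - 2*k^2 - 29*k - 42)/(k^3 + 3*k^2 - 22*k - 24)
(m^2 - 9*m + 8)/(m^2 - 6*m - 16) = (m - 1)/(m + 2)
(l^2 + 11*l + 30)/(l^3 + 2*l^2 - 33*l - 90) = (l + 6)/(l^2 - 3*l - 18)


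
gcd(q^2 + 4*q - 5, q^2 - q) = q - 1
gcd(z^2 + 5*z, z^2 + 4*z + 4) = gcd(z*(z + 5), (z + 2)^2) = 1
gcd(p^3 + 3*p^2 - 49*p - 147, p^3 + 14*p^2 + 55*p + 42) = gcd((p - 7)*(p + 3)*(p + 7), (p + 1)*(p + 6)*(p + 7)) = p + 7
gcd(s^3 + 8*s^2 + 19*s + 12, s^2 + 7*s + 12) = s^2 + 7*s + 12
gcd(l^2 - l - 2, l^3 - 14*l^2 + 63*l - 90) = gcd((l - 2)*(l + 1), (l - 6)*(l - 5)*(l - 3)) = 1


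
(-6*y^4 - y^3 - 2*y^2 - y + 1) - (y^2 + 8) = -6*y^4 - y^3 - 3*y^2 - y - 7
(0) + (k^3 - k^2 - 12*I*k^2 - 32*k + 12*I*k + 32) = k^3 - k^2 - 12*I*k^2 - 32*k + 12*I*k + 32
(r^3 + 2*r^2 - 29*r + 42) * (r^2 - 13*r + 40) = r^5 - 11*r^4 - 15*r^3 + 499*r^2 - 1706*r + 1680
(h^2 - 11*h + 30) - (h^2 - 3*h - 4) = 34 - 8*h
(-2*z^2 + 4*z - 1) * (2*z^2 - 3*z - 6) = -4*z^4 + 14*z^3 - 2*z^2 - 21*z + 6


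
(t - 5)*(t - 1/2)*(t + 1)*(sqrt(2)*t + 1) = sqrt(2)*t^4 - 9*sqrt(2)*t^3/2 + t^3 - 9*t^2/2 - 3*sqrt(2)*t^2 - 3*t + 5*sqrt(2)*t/2 + 5/2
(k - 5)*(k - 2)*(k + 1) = k^3 - 6*k^2 + 3*k + 10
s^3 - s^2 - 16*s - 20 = (s - 5)*(s + 2)^2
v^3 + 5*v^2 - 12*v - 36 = (v - 3)*(v + 2)*(v + 6)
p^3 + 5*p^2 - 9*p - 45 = (p - 3)*(p + 3)*(p + 5)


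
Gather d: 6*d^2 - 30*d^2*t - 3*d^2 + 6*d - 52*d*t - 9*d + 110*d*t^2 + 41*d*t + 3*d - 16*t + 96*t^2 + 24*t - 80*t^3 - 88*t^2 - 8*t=d^2*(3 - 30*t) + d*(110*t^2 - 11*t) - 80*t^3 + 8*t^2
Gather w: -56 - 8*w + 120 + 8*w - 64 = 0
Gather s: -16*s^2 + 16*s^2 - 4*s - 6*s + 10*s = 0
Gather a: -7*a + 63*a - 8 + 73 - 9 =56*a + 56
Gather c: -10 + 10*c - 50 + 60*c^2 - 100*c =60*c^2 - 90*c - 60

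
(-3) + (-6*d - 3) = -6*d - 6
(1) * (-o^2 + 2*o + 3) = -o^2 + 2*o + 3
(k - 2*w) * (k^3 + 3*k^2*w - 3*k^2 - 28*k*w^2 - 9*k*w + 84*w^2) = k^4 + k^3*w - 3*k^3 - 34*k^2*w^2 - 3*k^2*w + 56*k*w^3 + 102*k*w^2 - 168*w^3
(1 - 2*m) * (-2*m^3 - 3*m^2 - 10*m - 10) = 4*m^4 + 4*m^3 + 17*m^2 + 10*m - 10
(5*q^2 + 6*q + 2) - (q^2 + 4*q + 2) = 4*q^2 + 2*q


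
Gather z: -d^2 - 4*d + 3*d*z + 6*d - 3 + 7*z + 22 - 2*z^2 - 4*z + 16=-d^2 + 2*d - 2*z^2 + z*(3*d + 3) + 35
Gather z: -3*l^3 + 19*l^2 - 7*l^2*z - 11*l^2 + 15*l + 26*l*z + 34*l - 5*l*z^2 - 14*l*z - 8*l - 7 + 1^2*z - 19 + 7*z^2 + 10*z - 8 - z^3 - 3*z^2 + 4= -3*l^3 + 8*l^2 + 41*l - z^3 + z^2*(4 - 5*l) + z*(-7*l^2 + 12*l + 11) - 30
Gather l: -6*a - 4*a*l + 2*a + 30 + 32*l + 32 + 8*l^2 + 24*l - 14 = -4*a + 8*l^2 + l*(56 - 4*a) + 48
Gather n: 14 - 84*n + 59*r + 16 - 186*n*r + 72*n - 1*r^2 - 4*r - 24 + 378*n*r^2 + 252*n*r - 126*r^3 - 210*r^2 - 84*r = n*(378*r^2 + 66*r - 12) - 126*r^3 - 211*r^2 - 29*r + 6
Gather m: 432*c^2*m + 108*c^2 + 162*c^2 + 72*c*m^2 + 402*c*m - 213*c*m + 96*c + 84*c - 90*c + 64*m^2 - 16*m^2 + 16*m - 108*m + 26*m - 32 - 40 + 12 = 270*c^2 + 90*c + m^2*(72*c + 48) + m*(432*c^2 + 189*c - 66) - 60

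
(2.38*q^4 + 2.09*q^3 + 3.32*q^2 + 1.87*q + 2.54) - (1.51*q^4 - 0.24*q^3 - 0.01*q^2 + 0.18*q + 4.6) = 0.87*q^4 + 2.33*q^3 + 3.33*q^2 + 1.69*q - 2.06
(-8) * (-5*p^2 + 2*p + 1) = 40*p^2 - 16*p - 8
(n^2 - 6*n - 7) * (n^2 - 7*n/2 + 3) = n^4 - 19*n^3/2 + 17*n^2 + 13*n/2 - 21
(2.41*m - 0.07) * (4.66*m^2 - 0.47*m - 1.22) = 11.2306*m^3 - 1.4589*m^2 - 2.9073*m + 0.0854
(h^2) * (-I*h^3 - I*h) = -I*h^5 - I*h^3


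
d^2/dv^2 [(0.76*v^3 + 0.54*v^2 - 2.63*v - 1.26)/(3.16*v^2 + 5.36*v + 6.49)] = (-58.32064*v^3 + 16.687632*v^2 + 387.641952*v + 207.748748)/(31.554496*v^6 + 160.568448*v^5 + 466.77624*v^4 + 813.5408*v^3 + 958.66386*v^2 + 677.291208*v + 273.359449)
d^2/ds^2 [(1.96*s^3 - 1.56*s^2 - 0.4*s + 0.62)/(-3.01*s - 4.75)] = (-35.515592*s^3 - 168.1386*s^2 - 265.335*s + 47.722476)/(27.270901*s^3 + 129.106425*s^2 + 203.739375*s + 107.171875)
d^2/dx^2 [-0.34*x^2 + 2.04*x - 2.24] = -0.680000000000000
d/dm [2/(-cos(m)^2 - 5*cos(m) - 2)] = -2*(2*cos(m) + 5)*sin(m)/(cos(m)^2 + 5*cos(m) + 2)^2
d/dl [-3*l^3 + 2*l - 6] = 2 - 9*l^2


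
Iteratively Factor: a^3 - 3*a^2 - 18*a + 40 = (a + 4)*(a^2 - 7*a + 10) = (a - 2)*(a + 4)*(a - 5)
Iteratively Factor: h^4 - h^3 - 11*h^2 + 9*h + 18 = (h + 1)*(h^3 - 2*h^2 - 9*h + 18) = (h - 3)*(h + 1)*(h^2 + h - 6) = (h - 3)*(h + 1)*(h + 3)*(h - 2)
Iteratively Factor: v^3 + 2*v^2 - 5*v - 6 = (v + 3)*(v^2 - v - 2) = (v + 1)*(v + 3)*(v - 2)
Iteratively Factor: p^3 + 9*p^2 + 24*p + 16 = (p + 4)*(p^2 + 5*p + 4) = (p + 1)*(p + 4)*(p + 4)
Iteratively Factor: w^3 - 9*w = (w - 3)*(w^2 + 3*w) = (w - 3)*(w + 3)*(w)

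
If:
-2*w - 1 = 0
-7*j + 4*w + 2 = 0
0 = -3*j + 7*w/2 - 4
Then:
No Solution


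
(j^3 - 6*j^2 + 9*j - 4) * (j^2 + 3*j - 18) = j^5 - 3*j^4 - 27*j^3 + 131*j^2 - 174*j + 72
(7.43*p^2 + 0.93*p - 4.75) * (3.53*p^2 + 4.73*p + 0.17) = 26.2279*p^4 + 38.4268*p^3 - 11.1055*p^2 - 22.3094*p - 0.8075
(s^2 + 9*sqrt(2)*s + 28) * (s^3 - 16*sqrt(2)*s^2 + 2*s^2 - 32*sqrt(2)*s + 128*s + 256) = s^5 - 7*sqrt(2)*s^4 + 2*s^4 - 132*s^3 - 14*sqrt(2)*s^3 - 264*s^2 + 704*sqrt(2)*s^2 + 1408*sqrt(2)*s + 3584*s + 7168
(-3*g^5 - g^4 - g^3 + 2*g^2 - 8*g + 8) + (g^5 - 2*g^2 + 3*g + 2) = -2*g^5 - g^4 - g^3 - 5*g + 10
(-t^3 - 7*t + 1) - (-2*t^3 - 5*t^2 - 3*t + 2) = t^3 + 5*t^2 - 4*t - 1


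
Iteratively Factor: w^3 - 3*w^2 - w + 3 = (w - 1)*(w^2 - 2*w - 3) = (w - 1)*(w + 1)*(w - 3)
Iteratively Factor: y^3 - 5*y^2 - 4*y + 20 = (y - 2)*(y^2 - 3*y - 10) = (y - 2)*(y + 2)*(y - 5)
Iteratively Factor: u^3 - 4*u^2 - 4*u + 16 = (u + 2)*(u^2 - 6*u + 8) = (u - 4)*(u + 2)*(u - 2)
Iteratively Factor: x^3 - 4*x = (x)*(x^2 - 4) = x*(x + 2)*(x - 2)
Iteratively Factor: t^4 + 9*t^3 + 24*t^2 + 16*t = (t + 4)*(t^3 + 5*t^2 + 4*t) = (t + 1)*(t + 4)*(t^2 + 4*t) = t*(t + 1)*(t + 4)*(t + 4)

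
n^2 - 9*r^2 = (n - 3*r)*(n + 3*r)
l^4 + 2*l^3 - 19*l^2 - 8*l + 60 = (l - 3)*(l - 2)*(l + 2)*(l + 5)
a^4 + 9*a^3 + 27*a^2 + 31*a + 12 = (a + 1)^2*(a + 3)*(a + 4)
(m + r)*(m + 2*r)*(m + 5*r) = m^3 + 8*m^2*r + 17*m*r^2 + 10*r^3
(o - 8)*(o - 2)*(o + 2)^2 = o^4 - 6*o^3 - 20*o^2 + 24*o + 64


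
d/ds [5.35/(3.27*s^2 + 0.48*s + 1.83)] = (-34.989*s - 2.568)/(3.27*s^2 + 0.48*s + 1.83)^2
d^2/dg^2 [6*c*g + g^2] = 2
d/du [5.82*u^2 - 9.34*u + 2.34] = 11.64*u - 9.34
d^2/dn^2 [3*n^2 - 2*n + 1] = 6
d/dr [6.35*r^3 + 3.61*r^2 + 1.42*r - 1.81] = 19.05*r^2 + 7.22*r + 1.42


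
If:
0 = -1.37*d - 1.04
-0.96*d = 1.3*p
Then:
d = -0.76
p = 0.56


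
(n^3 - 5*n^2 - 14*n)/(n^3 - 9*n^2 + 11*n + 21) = n*(n + 2)/(n^2 - 2*n - 3)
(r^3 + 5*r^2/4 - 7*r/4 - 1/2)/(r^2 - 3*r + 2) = (4*r^2 + 9*r + 2)/(4*(r - 2))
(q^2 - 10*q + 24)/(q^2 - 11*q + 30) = (q - 4)/(q - 5)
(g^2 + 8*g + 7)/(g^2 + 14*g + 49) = (g + 1)/(g + 7)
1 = 1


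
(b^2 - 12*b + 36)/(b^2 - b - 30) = (b - 6)/(b + 5)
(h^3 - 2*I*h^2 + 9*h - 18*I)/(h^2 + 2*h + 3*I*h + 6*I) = (h^2 - 5*I*h - 6)/(h + 2)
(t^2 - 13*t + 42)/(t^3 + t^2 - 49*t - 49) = (t - 6)/(t^2 + 8*t + 7)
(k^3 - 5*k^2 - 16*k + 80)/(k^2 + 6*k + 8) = (k^2 - 9*k + 20)/(k + 2)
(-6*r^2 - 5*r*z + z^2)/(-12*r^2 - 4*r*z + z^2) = (r + z)/(2*r + z)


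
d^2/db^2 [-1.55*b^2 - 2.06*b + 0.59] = -3.10000000000000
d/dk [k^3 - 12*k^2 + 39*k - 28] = 3*k^2 - 24*k + 39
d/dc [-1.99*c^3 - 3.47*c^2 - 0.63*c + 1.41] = -5.97*c^2 - 6.94*c - 0.63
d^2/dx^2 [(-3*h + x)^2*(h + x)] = -10*h + 6*x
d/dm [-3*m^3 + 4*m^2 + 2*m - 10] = -9*m^2 + 8*m + 2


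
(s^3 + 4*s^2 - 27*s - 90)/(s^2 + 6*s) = s - 2 - 15/s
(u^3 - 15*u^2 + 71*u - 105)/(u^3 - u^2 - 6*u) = (u^2 - 12*u + 35)/(u*(u + 2))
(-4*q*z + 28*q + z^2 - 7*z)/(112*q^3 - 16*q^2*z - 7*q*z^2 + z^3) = (z - 7)/(-28*q^2 - 3*q*z + z^2)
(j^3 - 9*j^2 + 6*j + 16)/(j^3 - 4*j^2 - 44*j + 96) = (j + 1)/(j + 6)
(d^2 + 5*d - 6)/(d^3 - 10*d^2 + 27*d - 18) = (d + 6)/(d^2 - 9*d + 18)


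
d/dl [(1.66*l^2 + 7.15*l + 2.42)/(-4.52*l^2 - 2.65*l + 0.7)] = (27.919*l^2 + 24.2008*l + 11.418)/(20.4304*l^4 + 23.956*l^3 + 0.694500000000001*l^2 - 3.71*l + 0.49)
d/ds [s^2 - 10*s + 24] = 2*s - 10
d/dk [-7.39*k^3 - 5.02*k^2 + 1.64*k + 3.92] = -22.17*k^2 - 10.04*k + 1.64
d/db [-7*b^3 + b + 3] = 1 - 21*b^2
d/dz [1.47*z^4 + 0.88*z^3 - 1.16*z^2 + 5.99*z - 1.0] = 5.88*z^3 + 2.64*z^2 - 2.32*z + 5.99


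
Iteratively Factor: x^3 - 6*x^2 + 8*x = (x - 2)*(x^2 - 4*x) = (x - 4)*(x - 2)*(x)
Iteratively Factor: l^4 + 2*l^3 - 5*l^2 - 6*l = (l - 2)*(l^3 + 4*l^2 + 3*l) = (l - 2)*(l + 3)*(l^2 + l) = l*(l - 2)*(l + 3)*(l + 1)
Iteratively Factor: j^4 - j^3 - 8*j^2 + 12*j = (j - 2)*(j^3 + j^2 - 6*j) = j*(j - 2)*(j^2 + j - 6) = j*(j - 2)*(j + 3)*(j - 2)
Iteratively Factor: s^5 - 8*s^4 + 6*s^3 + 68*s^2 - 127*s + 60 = (s + 3)*(s^4 - 11*s^3 + 39*s^2 - 49*s + 20) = (s - 1)*(s + 3)*(s^3 - 10*s^2 + 29*s - 20) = (s - 4)*(s - 1)*(s + 3)*(s^2 - 6*s + 5) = (s - 4)*(s - 1)^2*(s + 3)*(s - 5)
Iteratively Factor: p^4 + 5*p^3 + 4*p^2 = (p + 1)*(p^3 + 4*p^2) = p*(p + 1)*(p^2 + 4*p) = p*(p + 1)*(p + 4)*(p)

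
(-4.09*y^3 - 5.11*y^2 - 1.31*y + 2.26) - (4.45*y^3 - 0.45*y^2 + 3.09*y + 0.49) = -8.54*y^3 - 4.66*y^2 - 4.4*y + 1.77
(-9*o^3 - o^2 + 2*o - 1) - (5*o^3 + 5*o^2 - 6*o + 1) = -14*o^3 - 6*o^2 + 8*o - 2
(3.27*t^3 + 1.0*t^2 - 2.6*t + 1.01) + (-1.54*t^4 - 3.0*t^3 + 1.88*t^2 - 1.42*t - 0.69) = -1.54*t^4 + 0.27*t^3 + 2.88*t^2 - 4.02*t + 0.32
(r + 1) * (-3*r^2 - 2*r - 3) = -3*r^3 - 5*r^2 - 5*r - 3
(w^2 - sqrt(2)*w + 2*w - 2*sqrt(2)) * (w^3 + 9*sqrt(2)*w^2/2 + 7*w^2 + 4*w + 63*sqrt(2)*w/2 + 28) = w^5 + 7*sqrt(2)*w^4/2 + 9*w^4 + 9*w^3 + 63*sqrt(2)*w^3/2 - 45*w^2 + 45*sqrt(2)*w^2 - 70*w - 36*sqrt(2)*w - 56*sqrt(2)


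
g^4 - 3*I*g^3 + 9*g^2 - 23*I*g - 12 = (g - 4*I)*(g - I)^2*(g + 3*I)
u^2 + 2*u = u*(u + 2)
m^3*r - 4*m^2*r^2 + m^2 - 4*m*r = m*(m - 4*r)*(m*r + 1)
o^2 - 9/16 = (o - 3/4)*(o + 3/4)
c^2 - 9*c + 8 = (c - 8)*(c - 1)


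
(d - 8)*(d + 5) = d^2 - 3*d - 40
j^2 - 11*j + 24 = (j - 8)*(j - 3)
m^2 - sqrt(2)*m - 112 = (m - 8*sqrt(2))*(m + 7*sqrt(2))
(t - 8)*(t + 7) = t^2 - t - 56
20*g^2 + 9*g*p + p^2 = (4*g + p)*(5*g + p)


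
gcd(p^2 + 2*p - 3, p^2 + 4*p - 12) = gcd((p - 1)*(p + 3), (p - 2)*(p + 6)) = 1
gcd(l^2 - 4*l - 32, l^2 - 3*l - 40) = l - 8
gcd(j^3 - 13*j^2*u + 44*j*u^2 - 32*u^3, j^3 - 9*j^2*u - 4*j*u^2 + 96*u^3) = j^2 - 12*j*u + 32*u^2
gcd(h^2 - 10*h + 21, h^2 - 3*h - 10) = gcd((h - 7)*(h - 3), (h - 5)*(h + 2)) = 1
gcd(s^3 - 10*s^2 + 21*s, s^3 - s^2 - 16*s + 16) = 1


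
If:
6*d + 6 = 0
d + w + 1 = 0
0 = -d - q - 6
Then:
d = -1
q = -5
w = 0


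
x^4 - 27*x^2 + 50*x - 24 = (x - 4)*(x - 1)^2*(x + 6)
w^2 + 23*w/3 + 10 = (w + 5/3)*(w + 6)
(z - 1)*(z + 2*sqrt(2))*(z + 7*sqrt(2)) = z^3 - z^2 + 9*sqrt(2)*z^2 - 9*sqrt(2)*z + 28*z - 28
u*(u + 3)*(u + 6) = u^3 + 9*u^2 + 18*u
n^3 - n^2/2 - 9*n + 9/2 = (n - 3)*(n - 1/2)*(n + 3)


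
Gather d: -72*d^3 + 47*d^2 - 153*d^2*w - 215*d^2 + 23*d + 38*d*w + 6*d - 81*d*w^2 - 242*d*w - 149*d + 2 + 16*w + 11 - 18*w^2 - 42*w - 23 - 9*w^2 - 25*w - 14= -72*d^3 + d^2*(-153*w - 168) + d*(-81*w^2 - 204*w - 120) - 27*w^2 - 51*w - 24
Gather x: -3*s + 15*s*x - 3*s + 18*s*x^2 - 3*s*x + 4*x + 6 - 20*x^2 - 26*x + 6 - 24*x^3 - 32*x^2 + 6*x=-6*s - 24*x^3 + x^2*(18*s - 52) + x*(12*s - 16) + 12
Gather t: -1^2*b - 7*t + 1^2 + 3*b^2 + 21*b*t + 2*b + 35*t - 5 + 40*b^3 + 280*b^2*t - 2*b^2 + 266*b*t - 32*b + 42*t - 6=40*b^3 + b^2 - 31*b + t*(280*b^2 + 287*b + 70) - 10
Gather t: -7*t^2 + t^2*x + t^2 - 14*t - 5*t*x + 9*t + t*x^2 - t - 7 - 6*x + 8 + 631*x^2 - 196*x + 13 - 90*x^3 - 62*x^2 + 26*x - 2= t^2*(x - 6) + t*(x^2 - 5*x - 6) - 90*x^3 + 569*x^2 - 176*x + 12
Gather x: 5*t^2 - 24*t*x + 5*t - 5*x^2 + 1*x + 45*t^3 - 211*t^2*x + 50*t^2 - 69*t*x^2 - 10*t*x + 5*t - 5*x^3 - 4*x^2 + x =45*t^3 + 55*t^2 + 10*t - 5*x^3 + x^2*(-69*t - 9) + x*(-211*t^2 - 34*t + 2)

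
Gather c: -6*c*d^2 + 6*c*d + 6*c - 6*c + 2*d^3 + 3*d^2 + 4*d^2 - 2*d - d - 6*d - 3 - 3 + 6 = c*(-6*d^2 + 6*d) + 2*d^3 + 7*d^2 - 9*d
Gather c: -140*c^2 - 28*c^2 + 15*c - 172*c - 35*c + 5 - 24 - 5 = -168*c^2 - 192*c - 24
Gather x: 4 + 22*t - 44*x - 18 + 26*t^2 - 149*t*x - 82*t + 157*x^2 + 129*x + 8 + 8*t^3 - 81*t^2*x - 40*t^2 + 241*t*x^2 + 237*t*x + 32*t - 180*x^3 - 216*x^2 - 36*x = 8*t^3 - 14*t^2 - 28*t - 180*x^3 + x^2*(241*t - 59) + x*(-81*t^2 + 88*t + 49) - 6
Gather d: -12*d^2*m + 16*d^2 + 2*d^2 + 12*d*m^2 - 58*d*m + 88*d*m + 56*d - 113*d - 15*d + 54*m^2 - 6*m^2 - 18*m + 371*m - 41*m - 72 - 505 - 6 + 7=d^2*(18 - 12*m) + d*(12*m^2 + 30*m - 72) + 48*m^2 + 312*m - 576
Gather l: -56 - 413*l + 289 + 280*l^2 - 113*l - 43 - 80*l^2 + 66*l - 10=200*l^2 - 460*l + 180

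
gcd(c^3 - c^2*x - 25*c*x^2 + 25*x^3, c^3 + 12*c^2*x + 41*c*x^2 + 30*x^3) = c + 5*x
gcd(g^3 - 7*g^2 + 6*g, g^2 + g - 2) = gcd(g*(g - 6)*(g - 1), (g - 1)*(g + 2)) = g - 1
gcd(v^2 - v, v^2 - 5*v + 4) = v - 1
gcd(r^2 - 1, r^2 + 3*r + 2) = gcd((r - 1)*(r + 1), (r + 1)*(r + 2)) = r + 1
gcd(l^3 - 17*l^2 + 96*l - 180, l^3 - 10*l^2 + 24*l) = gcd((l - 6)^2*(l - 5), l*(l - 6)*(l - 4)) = l - 6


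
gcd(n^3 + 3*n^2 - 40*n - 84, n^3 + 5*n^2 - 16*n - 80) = 1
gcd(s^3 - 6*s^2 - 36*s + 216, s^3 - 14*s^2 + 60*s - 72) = s^2 - 12*s + 36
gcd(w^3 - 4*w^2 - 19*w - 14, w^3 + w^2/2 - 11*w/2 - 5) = w^2 + 3*w + 2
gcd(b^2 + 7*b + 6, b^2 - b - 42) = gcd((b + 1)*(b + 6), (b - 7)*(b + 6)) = b + 6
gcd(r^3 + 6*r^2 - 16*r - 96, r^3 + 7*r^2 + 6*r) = r + 6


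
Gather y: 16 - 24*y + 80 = 96 - 24*y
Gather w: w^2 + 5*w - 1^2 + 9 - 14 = w^2 + 5*w - 6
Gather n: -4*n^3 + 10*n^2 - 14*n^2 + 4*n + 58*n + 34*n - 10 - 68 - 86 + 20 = -4*n^3 - 4*n^2 + 96*n - 144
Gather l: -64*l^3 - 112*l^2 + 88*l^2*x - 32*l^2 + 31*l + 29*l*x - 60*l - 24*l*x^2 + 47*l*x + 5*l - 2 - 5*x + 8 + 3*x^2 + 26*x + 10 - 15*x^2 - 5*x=-64*l^3 + l^2*(88*x - 144) + l*(-24*x^2 + 76*x - 24) - 12*x^2 + 16*x + 16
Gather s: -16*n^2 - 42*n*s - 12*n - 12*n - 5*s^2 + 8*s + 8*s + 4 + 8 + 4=-16*n^2 - 24*n - 5*s^2 + s*(16 - 42*n) + 16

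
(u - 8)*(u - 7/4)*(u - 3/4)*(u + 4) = u^4 - 13*u^3/2 - 331*u^2/16 + 299*u/4 - 42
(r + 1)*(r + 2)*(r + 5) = r^3 + 8*r^2 + 17*r + 10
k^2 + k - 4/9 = (k - 1/3)*(k + 4/3)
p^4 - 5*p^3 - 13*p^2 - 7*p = p*(p - 7)*(p + 1)^2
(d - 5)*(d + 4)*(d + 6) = d^3 + 5*d^2 - 26*d - 120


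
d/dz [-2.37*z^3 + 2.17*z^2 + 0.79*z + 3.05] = -7.11*z^2 + 4.34*z + 0.79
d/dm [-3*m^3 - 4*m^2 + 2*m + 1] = -9*m^2 - 8*m + 2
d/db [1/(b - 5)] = -1/(b - 5)^2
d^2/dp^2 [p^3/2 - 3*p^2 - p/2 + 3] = 3*p - 6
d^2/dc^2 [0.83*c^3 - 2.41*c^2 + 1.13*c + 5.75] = 4.98*c - 4.82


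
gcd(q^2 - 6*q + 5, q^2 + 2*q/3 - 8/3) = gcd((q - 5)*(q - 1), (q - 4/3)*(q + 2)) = 1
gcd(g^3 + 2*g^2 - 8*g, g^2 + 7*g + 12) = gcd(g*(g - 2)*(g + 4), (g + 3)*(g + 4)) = g + 4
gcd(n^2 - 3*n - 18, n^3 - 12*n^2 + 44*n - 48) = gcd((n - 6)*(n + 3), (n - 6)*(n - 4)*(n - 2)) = n - 6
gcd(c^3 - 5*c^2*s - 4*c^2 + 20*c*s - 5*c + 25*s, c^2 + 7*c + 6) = c + 1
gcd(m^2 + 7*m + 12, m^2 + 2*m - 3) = m + 3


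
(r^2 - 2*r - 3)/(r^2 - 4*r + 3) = (r + 1)/(r - 1)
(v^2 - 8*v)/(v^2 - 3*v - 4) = v*(8 - v)/(-v^2 + 3*v + 4)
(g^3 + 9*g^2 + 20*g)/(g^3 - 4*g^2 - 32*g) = (g + 5)/(g - 8)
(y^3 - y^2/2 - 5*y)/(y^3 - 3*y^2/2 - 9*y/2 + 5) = y/(y - 1)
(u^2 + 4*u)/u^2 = (u + 4)/u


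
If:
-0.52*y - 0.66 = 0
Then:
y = -1.27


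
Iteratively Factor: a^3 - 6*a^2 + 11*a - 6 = (a - 2)*(a^2 - 4*a + 3) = (a - 3)*(a - 2)*(a - 1)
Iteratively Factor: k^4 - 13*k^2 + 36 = (k + 2)*(k^3 - 2*k^2 - 9*k + 18) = (k + 2)*(k + 3)*(k^2 - 5*k + 6) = (k - 2)*(k + 2)*(k + 3)*(k - 3)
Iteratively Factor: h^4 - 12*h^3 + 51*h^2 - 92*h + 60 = (h - 2)*(h^3 - 10*h^2 + 31*h - 30) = (h - 2)^2*(h^2 - 8*h + 15) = (h - 5)*(h - 2)^2*(h - 3)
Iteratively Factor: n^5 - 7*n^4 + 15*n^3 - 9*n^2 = (n - 1)*(n^4 - 6*n^3 + 9*n^2) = (n - 3)*(n - 1)*(n^3 - 3*n^2) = n*(n - 3)*(n - 1)*(n^2 - 3*n) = n*(n - 3)^2*(n - 1)*(n)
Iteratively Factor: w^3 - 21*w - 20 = (w + 4)*(w^2 - 4*w - 5) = (w + 1)*(w + 4)*(w - 5)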